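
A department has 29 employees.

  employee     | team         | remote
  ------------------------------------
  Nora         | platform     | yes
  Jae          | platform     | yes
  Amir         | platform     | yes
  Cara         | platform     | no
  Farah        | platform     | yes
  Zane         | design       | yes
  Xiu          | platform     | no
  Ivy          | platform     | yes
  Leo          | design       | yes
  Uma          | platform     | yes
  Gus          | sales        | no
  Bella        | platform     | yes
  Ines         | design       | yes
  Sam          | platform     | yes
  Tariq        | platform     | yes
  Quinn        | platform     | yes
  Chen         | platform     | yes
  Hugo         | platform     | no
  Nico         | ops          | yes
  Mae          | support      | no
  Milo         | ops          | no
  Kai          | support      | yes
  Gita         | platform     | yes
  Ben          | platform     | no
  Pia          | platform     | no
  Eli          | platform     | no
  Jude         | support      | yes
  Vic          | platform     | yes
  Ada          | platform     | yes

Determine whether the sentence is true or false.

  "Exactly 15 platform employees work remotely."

False

The determiner here denotes the relation: |A ∩ B| = 15.
|A| = 20, |A ∩ B| = 14, |A ∖ B| = 6.
|A ∩ B| = 14, so the statement is false.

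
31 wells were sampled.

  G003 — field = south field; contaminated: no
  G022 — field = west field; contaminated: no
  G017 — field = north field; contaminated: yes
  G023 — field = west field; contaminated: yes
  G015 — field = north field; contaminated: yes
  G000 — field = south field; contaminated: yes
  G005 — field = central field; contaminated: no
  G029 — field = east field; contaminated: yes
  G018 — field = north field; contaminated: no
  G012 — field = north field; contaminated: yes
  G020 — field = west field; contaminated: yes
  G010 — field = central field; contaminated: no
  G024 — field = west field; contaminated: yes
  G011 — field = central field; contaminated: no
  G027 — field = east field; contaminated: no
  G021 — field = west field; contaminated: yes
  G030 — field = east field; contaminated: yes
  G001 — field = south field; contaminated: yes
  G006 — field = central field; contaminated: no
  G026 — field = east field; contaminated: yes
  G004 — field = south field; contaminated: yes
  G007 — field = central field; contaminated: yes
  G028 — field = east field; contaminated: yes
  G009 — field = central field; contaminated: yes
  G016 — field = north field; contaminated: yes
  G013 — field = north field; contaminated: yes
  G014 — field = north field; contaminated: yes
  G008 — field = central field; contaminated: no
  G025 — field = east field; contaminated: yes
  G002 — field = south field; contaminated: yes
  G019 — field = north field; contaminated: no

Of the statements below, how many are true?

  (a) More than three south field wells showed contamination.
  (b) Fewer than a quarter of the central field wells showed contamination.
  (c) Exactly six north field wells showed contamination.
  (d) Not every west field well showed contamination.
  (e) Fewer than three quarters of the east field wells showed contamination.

(a) south field: |A| = 5, |A ∩ B| = 4; needs |A ∩ B| > 3 — true.
(b) central field: |A| = 7, |A ∩ B| = 2; needs |A ∩ B| / |A| < 1/4 — false.
(c) north field: |A| = 8, |A ∩ B| = 6; needs |A ∩ B| = 6 — true.
(d) west field: |A| = 5, |A ∩ B| = 4; needs A ⊄ B (|A ∖ B| ≥ 1) — true.
(e) east field: |A| = 6, |A ∩ B| = 5; needs |A ∩ B| / |A| < 3/4 — false.

3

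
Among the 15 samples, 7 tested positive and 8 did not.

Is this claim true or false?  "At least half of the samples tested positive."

False

Truth condition: |A ∩ B| ≥ |A ∖ B|.
|A| = 15, |A ∩ B| = 7, |A ∖ B| = 8.
7 < 8, so the statement is false.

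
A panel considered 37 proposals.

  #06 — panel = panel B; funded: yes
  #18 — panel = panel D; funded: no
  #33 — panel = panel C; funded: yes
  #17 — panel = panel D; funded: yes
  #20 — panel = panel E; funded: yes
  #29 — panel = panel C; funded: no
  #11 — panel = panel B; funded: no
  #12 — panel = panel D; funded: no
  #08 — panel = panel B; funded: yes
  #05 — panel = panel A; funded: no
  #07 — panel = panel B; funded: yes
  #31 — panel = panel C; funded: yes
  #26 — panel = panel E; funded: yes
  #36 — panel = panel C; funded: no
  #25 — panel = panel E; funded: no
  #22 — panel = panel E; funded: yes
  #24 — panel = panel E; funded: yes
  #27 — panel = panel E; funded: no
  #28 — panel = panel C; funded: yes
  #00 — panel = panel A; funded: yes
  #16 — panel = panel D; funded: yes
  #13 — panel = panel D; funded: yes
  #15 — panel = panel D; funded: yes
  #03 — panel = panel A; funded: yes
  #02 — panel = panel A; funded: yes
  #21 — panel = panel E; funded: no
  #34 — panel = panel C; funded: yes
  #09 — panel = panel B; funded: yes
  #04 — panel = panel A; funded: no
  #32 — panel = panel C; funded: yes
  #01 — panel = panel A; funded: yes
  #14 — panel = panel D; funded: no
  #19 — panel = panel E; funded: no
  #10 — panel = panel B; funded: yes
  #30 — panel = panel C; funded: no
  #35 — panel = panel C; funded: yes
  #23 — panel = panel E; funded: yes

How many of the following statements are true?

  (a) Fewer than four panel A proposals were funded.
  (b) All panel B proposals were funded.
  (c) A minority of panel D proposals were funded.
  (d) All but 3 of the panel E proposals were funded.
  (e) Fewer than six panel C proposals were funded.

(a) panel A: |A| = 6, |A ∩ B| = 4; needs |A ∩ B| < 4 — false.
(b) panel B: |A| = 6, |A ∩ B| = 5; needs A ⊆ B, i.e. every element of A is in B (|A ∖ B| = 0) — false.
(c) panel D: |A| = 7, |A ∩ B| = 4; needs |A ∩ B| < |A ∖ B| — false.
(d) panel E: |A| = 9, |A ∩ B| = 5; needs |A ∖ B| = 3 — false.
(e) panel C: |A| = 9, |A ∩ B| = 6; needs |A ∩ B| < 6 — false.

0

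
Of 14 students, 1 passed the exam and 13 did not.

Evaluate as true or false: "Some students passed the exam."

'Some students passed the exam' holds iff A ∩ B ≠ ∅ (|A ∩ B| ≥ 1).
|A| = 14, |A ∩ B| = 1, |A ∖ B| = 13.
So the statement is true.

True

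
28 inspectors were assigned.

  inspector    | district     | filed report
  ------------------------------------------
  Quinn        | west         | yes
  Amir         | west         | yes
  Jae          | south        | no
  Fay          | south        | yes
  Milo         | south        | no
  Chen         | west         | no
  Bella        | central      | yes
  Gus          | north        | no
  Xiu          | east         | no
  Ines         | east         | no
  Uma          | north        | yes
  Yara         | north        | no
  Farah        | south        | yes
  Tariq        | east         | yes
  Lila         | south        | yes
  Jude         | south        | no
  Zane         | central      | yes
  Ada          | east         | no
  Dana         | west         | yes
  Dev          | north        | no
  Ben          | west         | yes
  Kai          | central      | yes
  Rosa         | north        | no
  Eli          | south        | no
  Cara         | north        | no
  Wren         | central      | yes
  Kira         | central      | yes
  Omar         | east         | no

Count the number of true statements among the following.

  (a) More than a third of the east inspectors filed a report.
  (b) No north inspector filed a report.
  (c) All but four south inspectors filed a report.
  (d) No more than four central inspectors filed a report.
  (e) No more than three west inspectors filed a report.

1

(a) east: |A| = 5, |A ∩ B| = 1; needs |A ∩ B| / |A| > 1/3 — false.
(b) north: |A| = 6, |A ∩ B| = 1; needs A ∩ B = ∅ (|A ∩ B| = 0) — false.
(c) south: |A| = 7, |A ∩ B| = 3; needs |A ∖ B| = 4 — true.
(d) central: |A| = 5, |A ∩ B| = 5; needs |A ∩ B| ≤ 4 — false.
(e) west: |A| = 5, |A ∩ B| = 4; needs |A ∩ B| ≤ 3 — false.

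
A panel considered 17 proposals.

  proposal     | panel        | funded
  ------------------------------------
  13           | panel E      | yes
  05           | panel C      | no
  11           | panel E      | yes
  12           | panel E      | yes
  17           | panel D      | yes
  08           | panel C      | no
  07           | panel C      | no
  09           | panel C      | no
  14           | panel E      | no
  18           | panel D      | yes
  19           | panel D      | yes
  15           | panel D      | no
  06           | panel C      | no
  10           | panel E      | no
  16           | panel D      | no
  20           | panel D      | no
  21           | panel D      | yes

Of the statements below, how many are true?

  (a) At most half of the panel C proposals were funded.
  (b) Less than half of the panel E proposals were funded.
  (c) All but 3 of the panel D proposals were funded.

2

(a) panel C: |A| = 5, |A ∩ B| = 0; needs |A ∩ B| ≤ |A ∖ B| — true.
(b) panel E: |A| = 5, |A ∩ B| = 3; needs |A ∩ B| < |A ∖ B| — false.
(c) panel D: |A| = 7, |A ∩ B| = 4; needs |A ∖ B| = 3 — true.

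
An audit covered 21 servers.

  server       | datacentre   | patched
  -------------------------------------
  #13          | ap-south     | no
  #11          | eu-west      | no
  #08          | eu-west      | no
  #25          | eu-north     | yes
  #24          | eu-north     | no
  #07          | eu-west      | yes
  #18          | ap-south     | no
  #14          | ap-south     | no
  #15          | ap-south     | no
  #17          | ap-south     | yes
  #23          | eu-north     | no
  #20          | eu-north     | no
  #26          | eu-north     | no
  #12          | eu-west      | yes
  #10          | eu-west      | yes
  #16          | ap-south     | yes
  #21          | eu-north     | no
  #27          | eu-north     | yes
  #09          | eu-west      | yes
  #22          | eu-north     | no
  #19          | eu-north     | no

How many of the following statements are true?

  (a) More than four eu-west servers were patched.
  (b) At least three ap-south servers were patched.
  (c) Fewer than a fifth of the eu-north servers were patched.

0

(a) eu-west: |A| = 6, |A ∩ B| = 4; needs |A ∩ B| > 4 — false.
(b) ap-south: |A| = 6, |A ∩ B| = 2; needs |A ∩ B| ≥ 3 — false.
(c) eu-north: |A| = 9, |A ∩ B| = 2; needs |A ∩ B| / |A| < 1/5 — false.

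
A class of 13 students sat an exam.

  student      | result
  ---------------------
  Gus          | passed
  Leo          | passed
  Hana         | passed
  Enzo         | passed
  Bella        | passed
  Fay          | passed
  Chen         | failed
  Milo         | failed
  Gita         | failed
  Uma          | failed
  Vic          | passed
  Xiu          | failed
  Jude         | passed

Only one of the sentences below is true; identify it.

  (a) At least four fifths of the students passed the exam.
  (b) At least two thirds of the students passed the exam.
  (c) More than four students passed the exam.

(c)

|A| = 13, |A ∩ B| = 8, |A ∖ B| = 5.
(a) requires |A ∩ B| / |A| ≥ 4/5: false.
(b) requires |A ∩ B| / |A| ≥ 2/3: false.
(c) requires |A ∩ B| > 4: true.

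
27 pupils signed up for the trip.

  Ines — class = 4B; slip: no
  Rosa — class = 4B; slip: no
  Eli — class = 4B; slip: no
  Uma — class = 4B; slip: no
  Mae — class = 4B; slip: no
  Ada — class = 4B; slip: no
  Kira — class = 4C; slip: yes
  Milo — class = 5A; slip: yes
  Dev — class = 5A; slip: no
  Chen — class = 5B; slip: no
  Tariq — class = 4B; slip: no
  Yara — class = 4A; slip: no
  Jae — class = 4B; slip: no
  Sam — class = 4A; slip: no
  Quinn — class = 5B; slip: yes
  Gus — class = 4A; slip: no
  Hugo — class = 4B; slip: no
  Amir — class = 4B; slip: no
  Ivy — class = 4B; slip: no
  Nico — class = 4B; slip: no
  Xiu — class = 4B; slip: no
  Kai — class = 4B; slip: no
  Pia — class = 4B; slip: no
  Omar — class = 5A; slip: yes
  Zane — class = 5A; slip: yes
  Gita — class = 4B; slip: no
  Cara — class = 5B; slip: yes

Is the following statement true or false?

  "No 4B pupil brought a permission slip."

Truth condition: A ∩ B = ∅ (|A ∩ B| = 0).
|A| = 16, |A ∩ B| = 0, |A ∖ B| = 16.
So the statement is true.

True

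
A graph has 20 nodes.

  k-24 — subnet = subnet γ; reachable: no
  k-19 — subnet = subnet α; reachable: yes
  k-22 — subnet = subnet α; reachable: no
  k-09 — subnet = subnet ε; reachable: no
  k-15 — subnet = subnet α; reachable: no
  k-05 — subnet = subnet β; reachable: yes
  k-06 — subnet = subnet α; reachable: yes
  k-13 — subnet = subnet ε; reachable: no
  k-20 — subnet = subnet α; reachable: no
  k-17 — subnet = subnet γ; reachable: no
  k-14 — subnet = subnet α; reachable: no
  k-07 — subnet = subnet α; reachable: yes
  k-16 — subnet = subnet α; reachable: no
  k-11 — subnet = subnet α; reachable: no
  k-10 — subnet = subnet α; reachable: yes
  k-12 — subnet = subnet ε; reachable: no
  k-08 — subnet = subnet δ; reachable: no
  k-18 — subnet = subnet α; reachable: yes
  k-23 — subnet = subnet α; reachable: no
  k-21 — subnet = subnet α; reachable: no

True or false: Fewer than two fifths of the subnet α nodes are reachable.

True

The determiner here denotes the relation: |A ∩ B| / |A| < 2/5.
A (the restrictor) = {k-19, k-22, k-15, k-06, k-20, k-14, k-07, k-16, k-11, k-10, k-18, k-23, k-21}, |A| = 13.
A ∩ B = {k-19, k-06, k-07, k-10, k-18}, so |A ∩ B| = 5.
A ∖ B = {k-22, k-15, k-20, k-14, k-16, k-11, k-23, k-21}, so |A ∖ B| = 8.
|A ∩ B|/|A| = 5/13, so the statement is true.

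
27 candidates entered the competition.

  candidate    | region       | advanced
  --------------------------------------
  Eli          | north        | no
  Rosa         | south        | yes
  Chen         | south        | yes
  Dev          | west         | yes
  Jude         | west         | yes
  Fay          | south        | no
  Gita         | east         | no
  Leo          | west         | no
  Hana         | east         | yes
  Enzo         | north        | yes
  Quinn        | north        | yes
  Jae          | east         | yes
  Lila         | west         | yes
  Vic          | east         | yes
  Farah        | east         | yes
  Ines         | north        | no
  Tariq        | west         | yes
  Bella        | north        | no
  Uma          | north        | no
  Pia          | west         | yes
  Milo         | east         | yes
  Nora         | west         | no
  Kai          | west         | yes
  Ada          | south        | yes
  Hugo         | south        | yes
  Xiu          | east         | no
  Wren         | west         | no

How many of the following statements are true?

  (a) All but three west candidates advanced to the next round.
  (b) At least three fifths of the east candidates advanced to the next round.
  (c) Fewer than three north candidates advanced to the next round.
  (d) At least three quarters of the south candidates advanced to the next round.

4

(a) west: |A| = 9, |A ∩ B| = 6; needs |A ∖ B| = 3 — true.
(b) east: |A| = 7, |A ∩ B| = 5; needs |A ∩ B| / |A| ≥ 3/5 — true.
(c) north: |A| = 6, |A ∩ B| = 2; needs |A ∩ B| < 3 — true.
(d) south: |A| = 5, |A ∩ B| = 4; needs |A ∩ B| / |A| ≥ 3/4 — true.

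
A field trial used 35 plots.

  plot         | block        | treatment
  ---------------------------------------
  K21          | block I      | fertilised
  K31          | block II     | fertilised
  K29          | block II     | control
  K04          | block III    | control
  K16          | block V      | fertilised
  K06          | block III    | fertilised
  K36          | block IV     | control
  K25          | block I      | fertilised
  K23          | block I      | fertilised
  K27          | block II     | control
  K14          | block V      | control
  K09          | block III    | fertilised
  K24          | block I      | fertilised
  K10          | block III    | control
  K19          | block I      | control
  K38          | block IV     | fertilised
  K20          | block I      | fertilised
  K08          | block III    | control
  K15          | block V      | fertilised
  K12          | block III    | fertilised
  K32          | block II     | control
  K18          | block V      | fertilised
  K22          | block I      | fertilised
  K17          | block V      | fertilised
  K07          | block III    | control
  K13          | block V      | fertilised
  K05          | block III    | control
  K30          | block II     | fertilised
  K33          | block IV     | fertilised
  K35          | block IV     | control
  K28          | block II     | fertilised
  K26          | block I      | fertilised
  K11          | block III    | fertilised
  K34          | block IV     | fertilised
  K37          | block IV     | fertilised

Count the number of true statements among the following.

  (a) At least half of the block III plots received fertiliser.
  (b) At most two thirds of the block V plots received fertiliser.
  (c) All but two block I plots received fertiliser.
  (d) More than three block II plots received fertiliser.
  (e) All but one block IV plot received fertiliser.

0

(a) block III: |A| = 9, |A ∩ B| = 4; needs |A ∩ B| ≥ |A ∖ B| — false.
(b) block V: |A| = 6, |A ∩ B| = 5; needs |A ∩ B| / |A| ≤ 2/3 — false.
(c) block I: |A| = 8, |A ∩ B| = 7; needs |A ∖ B| = 2 — false.
(d) block II: |A| = 6, |A ∩ B| = 3; needs |A ∩ B| > 3 — false.
(e) block IV: |A| = 6, |A ∩ B| = 4; needs |A ∖ B| = 1 — false.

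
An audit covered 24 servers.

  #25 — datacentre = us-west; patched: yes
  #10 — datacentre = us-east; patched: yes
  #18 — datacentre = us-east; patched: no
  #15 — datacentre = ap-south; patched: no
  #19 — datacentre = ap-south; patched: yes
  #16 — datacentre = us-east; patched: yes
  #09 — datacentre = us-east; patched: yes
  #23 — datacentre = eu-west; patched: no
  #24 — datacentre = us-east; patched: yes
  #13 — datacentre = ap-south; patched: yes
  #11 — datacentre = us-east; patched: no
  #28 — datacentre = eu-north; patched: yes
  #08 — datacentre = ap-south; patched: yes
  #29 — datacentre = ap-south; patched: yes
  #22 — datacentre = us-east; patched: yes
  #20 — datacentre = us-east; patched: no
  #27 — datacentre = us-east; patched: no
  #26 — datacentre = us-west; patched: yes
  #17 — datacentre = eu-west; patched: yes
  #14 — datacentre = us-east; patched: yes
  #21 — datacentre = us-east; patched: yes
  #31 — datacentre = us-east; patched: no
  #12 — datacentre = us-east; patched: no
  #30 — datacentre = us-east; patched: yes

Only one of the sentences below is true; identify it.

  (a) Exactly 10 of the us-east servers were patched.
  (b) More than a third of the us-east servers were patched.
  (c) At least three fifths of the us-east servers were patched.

(b)

|A| = 14, |A ∩ B| = 8, |A ∖ B| = 6.
(a) requires |A ∩ B| = 10: false.
(b) requires |A ∩ B| / |A| > 1/3: true.
(c) requires |A ∩ B| / |A| ≥ 3/5: false.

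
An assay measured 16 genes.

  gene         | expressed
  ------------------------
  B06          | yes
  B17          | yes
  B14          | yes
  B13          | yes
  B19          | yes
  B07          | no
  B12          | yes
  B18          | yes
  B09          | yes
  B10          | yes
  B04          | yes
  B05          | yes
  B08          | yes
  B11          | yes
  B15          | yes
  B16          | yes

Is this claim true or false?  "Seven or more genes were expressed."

True

Truth condition: |A ∩ B| ≥ 7.
|A| = 16, |A ∩ B| = 15, |A ∖ B| = 1.
|A ∩ B| = 15, so the statement is true.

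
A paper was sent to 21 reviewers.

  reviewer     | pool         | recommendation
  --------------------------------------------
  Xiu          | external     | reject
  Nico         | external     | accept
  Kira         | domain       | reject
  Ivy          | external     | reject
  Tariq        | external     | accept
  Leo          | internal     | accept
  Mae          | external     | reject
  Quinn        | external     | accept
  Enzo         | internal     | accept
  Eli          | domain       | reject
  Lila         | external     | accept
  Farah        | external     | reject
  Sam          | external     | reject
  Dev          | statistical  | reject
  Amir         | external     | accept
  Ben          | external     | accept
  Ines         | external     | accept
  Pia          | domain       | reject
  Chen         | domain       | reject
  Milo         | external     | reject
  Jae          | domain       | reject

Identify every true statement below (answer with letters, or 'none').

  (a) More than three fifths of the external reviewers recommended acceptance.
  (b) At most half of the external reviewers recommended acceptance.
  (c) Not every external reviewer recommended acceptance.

|A| = 13, |A ∩ B| = 7, |A ∖ B| = 6.
(a) |A ∩ B| / |A| > 3/5: fails.
(b) |A ∩ B| ≤ |A ∖ B|: fails.
(c) A ⊄ B (|A ∖ B| ≥ 1): holds.

(c)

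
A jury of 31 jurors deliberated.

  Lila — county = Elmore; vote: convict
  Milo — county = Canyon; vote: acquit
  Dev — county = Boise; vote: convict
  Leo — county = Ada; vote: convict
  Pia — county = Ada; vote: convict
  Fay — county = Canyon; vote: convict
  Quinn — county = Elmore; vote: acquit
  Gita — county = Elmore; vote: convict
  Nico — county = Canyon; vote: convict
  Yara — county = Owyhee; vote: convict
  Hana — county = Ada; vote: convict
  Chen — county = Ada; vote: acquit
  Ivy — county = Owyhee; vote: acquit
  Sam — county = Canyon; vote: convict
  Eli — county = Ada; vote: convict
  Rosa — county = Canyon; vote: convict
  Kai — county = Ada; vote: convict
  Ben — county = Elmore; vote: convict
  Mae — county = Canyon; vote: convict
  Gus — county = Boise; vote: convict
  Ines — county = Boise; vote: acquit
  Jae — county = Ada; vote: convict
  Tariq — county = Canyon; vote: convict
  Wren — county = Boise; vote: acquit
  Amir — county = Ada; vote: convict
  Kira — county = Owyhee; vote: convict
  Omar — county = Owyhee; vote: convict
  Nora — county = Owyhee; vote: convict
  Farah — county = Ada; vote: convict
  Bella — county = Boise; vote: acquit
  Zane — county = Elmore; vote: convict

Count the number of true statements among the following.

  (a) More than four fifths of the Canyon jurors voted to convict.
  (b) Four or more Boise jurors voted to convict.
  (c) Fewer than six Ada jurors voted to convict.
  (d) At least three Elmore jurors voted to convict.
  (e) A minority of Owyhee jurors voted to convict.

2

(a) Canyon: |A| = 7, |A ∩ B| = 6; needs |A ∩ B| / |A| > 4/5 — true.
(b) Boise: |A| = 5, |A ∩ B| = 2; needs |A ∩ B| ≥ 4 — false.
(c) Ada: |A| = 9, |A ∩ B| = 8; needs |A ∩ B| < 6 — false.
(d) Elmore: |A| = 5, |A ∩ B| = 4; needs |A ∩ B| ≥ 3 — true.
(e) Owyhee: |A| = 5, |A ∩ B| = 4; needs |A ∩ B| < |A ∖ B| — false.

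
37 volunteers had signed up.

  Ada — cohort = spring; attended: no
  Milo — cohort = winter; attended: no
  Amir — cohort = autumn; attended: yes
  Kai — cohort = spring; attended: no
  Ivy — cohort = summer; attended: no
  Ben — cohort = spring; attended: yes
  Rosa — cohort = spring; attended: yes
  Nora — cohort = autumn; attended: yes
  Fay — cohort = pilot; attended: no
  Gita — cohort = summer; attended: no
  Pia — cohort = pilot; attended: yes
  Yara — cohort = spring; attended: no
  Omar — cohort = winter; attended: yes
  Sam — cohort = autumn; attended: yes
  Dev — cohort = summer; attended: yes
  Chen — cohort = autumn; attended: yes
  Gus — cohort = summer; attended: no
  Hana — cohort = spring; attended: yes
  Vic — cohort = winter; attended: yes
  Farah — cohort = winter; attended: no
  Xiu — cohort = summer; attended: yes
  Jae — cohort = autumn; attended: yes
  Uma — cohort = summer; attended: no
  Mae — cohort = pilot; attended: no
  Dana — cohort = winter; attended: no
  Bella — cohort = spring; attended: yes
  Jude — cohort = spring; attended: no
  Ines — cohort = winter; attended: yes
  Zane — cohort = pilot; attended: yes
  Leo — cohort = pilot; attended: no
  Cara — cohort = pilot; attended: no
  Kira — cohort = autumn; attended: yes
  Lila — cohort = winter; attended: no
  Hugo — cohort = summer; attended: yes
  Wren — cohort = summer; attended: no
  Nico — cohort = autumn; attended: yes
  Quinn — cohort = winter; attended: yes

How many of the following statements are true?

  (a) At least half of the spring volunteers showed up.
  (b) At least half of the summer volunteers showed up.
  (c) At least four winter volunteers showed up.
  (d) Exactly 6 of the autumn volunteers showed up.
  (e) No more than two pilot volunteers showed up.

(a) spring: |A| = 8, |A ∩ B| = 4; needs |A ∩ B| ≥ |A ∖ B| — true.
(b) summer: |A| = 8, |A ∩ B| = 3; needs |A ∩ B| ≥ |A ∖ B| — false.
(c) winter: |A| = 8, |A ∩ B| = 4; needs |A ∩ B| ≥ 4 — true.
(d) autumn: |A| = 7, |A ∩ B| = 7; needs |A ∩ B| = 6 — false.
(e) pilot: |A| = 6, |A ∩ B| = 2; needs |A ∩ B| ≤ 2 — true.

3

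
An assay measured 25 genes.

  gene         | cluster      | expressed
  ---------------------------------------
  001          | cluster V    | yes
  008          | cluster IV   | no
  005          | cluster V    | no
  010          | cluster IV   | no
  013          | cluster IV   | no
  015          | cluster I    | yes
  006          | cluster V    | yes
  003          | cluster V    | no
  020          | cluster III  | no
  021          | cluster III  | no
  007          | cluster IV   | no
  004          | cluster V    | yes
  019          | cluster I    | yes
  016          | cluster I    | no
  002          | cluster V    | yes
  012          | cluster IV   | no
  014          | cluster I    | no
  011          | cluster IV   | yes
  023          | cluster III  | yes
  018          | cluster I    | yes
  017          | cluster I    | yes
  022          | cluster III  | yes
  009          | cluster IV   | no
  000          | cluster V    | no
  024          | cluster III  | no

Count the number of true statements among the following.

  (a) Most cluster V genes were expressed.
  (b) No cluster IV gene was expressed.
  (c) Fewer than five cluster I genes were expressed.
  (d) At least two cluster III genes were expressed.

3

(a) cluster V: |A| = 7, |A ∩ B| = 4; needs |A ∩ B| > |A ∖ B| — true.
(b) cluster IV: |A| = 7, |A ∩ B| = 1; needs A ∩ B = ∅ (|A ∩ B| = 0) — false.
(c) cluster I: |A| = 6, |A ∩ B| = 4; needs |A ∩ B| < 5 — true.
(d) cluster III: |A| = 5, |A ∩ B| = 2; needs |A ∩ B| ≥ 2 — true.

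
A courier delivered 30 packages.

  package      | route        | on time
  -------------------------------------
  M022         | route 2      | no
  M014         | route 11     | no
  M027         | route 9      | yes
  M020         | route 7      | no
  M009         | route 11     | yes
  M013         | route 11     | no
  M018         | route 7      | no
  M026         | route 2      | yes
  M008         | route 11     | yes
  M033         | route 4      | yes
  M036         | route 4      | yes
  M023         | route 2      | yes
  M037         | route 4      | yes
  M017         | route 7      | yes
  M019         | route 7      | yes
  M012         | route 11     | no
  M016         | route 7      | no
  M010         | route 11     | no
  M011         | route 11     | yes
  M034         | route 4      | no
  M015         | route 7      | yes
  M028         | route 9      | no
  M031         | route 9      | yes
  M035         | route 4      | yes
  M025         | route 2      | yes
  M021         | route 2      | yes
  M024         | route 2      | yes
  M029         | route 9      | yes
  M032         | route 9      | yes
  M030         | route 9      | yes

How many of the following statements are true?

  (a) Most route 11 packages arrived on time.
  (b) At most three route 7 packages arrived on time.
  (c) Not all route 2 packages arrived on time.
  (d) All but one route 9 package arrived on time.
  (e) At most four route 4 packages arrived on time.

4

(a) route 11: |A| = 7, |A ∩ B| = 3; needs |A ∩ B| > |A ∖ B| — false.
(b) route 7: |A| = 6, |A ∩ B| = 3; needs |A ∩ B| ≤ 3 — true.
(c) route 2: |A| = 6, |A ∩ B| = 5; needs A ⊄ B (|A ∖ B| ≥ 1) — true.
(d) route 9: |A| = 6, |A ∩ B| = 5; needs |A ∖ B| = 1 — true.
(e) route 4: |A| = 5, |A ∩ B| = 4; needs |A ∩ B| ≤ 4 — true.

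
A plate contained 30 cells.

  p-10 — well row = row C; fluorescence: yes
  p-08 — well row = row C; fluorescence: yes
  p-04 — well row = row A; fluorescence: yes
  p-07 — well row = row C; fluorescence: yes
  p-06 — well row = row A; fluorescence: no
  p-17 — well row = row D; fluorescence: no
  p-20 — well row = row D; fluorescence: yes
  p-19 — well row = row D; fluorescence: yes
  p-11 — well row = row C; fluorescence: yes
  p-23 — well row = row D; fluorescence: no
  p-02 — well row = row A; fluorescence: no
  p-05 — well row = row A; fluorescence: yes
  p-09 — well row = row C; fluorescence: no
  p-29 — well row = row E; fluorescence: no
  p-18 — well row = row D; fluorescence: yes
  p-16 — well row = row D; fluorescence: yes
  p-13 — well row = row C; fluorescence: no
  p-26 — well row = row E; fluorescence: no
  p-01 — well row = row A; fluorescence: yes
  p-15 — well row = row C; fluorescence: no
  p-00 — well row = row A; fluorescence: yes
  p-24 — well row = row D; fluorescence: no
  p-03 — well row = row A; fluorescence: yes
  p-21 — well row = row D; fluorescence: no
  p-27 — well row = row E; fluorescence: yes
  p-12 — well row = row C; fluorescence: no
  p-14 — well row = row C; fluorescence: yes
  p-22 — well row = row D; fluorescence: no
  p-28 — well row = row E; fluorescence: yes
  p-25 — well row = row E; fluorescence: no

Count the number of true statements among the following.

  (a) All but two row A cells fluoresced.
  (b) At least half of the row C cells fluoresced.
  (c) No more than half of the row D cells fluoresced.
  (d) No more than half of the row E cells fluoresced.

(a) row A: |A| = 7, |A ∩ B| = 5; needs |A ∖ B| = 2 — true.
(b) row C: |A| = 9, |A ∩ B| = 5; needs |A ∩ B| ≥ |A ∖ B| — true.
(c) row D: |A| = 9, |A ∩ B| = 4; needs |A ∩ B| ≤ |A ∖ B| — true.
(d) row E: |A| = 5, |A ∩ B| = 2; needs |A ∩ B| ≤ |A ∖ B| — true.

4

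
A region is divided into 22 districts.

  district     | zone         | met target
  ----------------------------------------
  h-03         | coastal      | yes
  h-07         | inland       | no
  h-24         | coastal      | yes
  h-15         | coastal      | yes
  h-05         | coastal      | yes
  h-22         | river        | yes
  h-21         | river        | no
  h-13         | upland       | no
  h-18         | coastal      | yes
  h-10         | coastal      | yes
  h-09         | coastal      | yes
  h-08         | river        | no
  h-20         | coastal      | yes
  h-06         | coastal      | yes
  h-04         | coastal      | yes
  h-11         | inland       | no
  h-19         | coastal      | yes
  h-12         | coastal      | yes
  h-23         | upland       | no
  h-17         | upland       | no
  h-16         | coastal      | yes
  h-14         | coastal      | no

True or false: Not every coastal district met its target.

True

Truth condition: A ⊄ B (|A ∖ B| ≥ 1).
A (the restrictor) = {h-03, h-24, h-15, h-05, h-18, h-10, h-09, h-20, h-06, h-04, h-19, h-12, h-16, h-14}, |A| = 14.
A ∖ B = {h-14}, so |A ∖ B| = 1.
So the statement is true.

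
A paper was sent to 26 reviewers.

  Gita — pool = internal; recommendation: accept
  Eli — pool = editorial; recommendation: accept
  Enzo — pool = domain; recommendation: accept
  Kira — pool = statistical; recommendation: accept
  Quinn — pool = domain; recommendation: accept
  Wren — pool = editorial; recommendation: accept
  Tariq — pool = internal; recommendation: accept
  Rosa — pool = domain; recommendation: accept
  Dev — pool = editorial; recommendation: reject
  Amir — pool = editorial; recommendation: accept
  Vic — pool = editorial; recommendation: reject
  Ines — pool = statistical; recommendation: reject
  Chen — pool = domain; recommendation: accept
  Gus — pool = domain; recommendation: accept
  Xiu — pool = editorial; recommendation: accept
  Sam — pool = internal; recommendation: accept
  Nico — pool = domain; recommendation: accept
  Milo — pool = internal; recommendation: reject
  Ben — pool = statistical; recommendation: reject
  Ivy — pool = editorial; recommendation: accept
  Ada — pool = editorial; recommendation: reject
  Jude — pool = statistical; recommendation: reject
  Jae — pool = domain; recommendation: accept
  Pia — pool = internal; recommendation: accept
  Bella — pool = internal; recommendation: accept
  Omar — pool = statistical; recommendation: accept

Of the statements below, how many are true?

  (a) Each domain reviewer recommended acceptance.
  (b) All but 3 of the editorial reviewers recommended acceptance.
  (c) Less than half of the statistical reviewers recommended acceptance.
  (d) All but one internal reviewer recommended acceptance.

4

(a) domain: |A| = 7, |A ∩ B| = 7; needs A ⊆ B, i.e. every element of A is in B (|A ∖ B| = 0) — true.
(b) editorial: |A| = 8, |A ∩ B| = 5; needs |A ∖ B| = 3 — true.
(c) statistical: |A| = 5, |A ∩ B| = 2; needs |A ∩ B| < |A ∖ B| — true.
(d) internal: |A| = 6, |A ∩ B| = 5; needs |A ∖ B| = 1 — true.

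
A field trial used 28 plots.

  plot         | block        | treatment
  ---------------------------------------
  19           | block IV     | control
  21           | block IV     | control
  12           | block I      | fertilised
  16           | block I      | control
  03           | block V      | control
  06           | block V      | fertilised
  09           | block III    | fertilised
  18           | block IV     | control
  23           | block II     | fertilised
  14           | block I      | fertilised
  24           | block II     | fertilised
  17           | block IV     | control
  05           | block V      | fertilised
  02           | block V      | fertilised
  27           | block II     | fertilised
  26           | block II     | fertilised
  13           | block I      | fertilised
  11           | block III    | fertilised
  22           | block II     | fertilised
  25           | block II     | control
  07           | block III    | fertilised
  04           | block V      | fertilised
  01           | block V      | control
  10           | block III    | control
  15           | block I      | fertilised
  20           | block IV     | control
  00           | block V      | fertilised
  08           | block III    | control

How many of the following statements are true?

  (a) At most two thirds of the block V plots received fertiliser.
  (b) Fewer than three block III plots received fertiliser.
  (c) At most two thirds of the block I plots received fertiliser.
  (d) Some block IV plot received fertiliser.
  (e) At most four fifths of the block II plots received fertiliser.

(a) block V: |A| = 7, |A ∩ B| = 5; needs |A ∩ B| / |A| ≤ 2/3 — false.
(b) block III: |A| = 5, |A ∩ B| = 3; needs |A ∩ B| < 3 — false.
(c) block I: |A| = 5, |A ∩ B| = 4; needs |A ∩ B| / |A| ≤ 2/3 — false.
(d) block IV: |A| = 5, |A ∩ B| = 0; needs A ∩ B ≠ ∅ (|A ∩ B| ≥ 1) — false.
(e) block II: |A| = 6, |A ∩ B| = 5; needs |A ∩ B| / |A| ≤ 4/5 — false.

0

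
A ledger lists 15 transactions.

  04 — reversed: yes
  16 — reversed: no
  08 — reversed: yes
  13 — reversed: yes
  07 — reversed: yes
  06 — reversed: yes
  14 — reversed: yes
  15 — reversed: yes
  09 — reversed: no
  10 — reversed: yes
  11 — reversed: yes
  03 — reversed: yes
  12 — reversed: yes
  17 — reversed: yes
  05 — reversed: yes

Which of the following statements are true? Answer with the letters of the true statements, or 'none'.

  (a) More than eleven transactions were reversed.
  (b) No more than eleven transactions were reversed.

|A| = 15, |A ∩ B| = 13, |A ∖ B| = 2.
(a) |A ∩ B| > 11: holds.
(b) |A ∩ B| ≤ 11: fails.

(a)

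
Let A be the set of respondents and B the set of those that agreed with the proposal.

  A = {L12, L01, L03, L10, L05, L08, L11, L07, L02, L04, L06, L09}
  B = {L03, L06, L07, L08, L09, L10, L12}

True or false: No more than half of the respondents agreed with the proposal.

'No more than half of the respondents agreed with the proposal' holds iff |A ∩ B| ≤ |A ∖ B|.
A (the restrictor) = {L12, L01, L03, L10, L05, L08, L11, L07, L02, L04, L06, L09}, |A| = 12.
A ∩ B = {L12, L03, L10, L08, L07, L06, L09}, so |A ∩ B| = 7.
A ∖ B = {L01, L05, L11, L02, L04}, so |A ∖ B| = 5.
7 > 5, so the statement is false.

False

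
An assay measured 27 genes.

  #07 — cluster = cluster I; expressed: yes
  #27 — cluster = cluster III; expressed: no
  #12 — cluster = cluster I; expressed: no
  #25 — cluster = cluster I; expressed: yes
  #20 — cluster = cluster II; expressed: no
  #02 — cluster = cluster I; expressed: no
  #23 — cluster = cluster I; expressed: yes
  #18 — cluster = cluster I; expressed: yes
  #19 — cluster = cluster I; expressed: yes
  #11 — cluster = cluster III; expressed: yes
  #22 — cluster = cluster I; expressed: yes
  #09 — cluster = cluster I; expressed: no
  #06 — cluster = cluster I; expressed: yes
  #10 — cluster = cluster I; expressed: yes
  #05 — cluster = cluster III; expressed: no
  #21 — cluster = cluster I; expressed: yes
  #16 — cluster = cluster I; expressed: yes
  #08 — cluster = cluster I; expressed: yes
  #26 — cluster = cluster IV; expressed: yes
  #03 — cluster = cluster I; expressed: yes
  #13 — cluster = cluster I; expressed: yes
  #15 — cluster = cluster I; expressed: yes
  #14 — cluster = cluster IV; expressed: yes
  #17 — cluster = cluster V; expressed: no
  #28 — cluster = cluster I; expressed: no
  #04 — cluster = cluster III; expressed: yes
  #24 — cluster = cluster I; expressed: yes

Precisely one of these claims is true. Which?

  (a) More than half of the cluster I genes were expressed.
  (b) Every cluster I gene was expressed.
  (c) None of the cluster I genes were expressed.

(a)

|A| = 19, |A ∩ B| = 15, |A ∖ B| = 4.
(a) requires |A ∩ B| > |A ∖ B|: true.
(b) requires A ⊆ B, i.e. every element of A is in B (|A ∖ B| = 0): false.
(c) requires A ∩ B = ∅ (|A ∩ B| = 0): false.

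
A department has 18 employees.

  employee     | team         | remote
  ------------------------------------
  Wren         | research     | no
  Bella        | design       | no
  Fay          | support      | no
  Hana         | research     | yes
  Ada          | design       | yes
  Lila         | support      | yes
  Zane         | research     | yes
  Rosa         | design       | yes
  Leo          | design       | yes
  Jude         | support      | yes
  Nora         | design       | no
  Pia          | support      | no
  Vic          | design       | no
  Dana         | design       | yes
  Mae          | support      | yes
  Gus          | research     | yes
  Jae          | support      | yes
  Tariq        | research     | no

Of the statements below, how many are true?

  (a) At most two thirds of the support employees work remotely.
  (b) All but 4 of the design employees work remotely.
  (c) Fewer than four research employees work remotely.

2

(a) support: |A| = 6, |A ∩ B| = 4; needs |A ∩ B| / |A| ≤ 2/3 — true.
(b) design: |A| = 7, |A ∩ B| = 4; needs |A ∖ B| = 4 — false.
(c) research: |A| = 5, |A ∩ B| = 3; needs |A ∩ B| < 4 — true.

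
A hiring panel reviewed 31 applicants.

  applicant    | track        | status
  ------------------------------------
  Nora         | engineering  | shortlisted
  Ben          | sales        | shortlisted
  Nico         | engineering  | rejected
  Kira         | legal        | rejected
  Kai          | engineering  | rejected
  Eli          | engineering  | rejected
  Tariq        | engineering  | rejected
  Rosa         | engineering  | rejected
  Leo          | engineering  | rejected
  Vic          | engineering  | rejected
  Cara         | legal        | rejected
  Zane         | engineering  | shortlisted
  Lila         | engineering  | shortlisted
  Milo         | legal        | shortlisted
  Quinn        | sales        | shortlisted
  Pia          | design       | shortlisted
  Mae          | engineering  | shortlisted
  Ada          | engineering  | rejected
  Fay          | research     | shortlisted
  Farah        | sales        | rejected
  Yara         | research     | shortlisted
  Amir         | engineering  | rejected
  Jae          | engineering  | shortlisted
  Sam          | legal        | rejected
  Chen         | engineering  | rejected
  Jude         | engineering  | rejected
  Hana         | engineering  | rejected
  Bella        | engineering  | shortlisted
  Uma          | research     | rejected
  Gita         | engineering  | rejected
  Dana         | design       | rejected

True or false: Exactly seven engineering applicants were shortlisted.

'Exactly seven engineering applicants were shortlisted' holds iff |A ∩ B| = 7.
|A| = 19, |A ∩ B| = 6, |A ∖ B| = 13.
|A ∩ B| = 6, so the statement is false.

False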